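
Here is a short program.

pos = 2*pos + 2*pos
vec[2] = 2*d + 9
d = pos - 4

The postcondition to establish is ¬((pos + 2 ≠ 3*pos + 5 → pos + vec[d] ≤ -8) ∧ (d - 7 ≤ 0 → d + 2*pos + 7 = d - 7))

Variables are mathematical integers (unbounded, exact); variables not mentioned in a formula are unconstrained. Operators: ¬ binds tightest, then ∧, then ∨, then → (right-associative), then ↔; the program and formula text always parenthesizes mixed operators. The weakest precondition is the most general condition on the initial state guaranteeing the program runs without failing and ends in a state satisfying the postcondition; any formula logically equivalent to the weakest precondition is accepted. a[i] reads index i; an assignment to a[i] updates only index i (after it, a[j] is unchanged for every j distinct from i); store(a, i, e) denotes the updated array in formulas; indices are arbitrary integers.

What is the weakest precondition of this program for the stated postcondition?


Working backward. After the program, the postcondition ¬((pos + 2 ≠ 3*pos + 5 → pos + vec[d] ≤ -8) ∧ (d - 7 ≤ 0 → d + 2*pos + 7 = d - 7)) must hold; in canonical form it is ¬((2*pos ≠ -3 → vec[d] + pos ≤ -8) ∧ (d ≤ 7 → 2*pos = -14)).
Before d := pos - 4: ¬((2*pos ≠ -3 → vec[pos - 4] + pos ≤ -8) ∧ (pos ≤ 11 → 2*pos = -14))
Before vec[2] := 2*d + 9: ¬((2*pos ≠ -3 → store(vec, 2, 2*d + 9)[pos - 4] + pos ≤ -8) ∧ (pos ≤ 11 → 2*pos = -14))
Before pos := 2*pos + 2*pos: ¬((8*pos ≠ -3 → store(vec, 2, 2*d + 9)[4*pos - 4] + 4*pos ≤ -8) ∧ (4*pos ≤ 11 → 8*pos = -14))
Answer: WP = ¬((8*pos ≠ -3 → store(vec, 2, 2*d + 9)[4*pos - 4] + 4*pos ≤ -8) ∧ (4*pos ≤ 11 → 8*pos = -14))


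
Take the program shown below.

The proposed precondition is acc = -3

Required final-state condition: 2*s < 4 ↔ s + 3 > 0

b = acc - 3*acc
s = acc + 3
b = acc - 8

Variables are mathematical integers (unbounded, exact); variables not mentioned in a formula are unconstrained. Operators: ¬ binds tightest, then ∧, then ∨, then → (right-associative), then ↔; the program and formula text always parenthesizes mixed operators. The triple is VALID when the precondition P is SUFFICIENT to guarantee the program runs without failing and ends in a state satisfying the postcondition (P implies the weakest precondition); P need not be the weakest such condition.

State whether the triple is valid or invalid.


Working backward. After the program, the postcondition 2*s < 4 ↔ s + 3 > 0 must hold; in canonical form it is 2*s < 4 ↔ s > -3.
Before b := acc - 8: 2*s < 4 ↔ s > -3
Before s := acc + 3: 2*acc < -2 ↔ acc > -6
Before b := acc - 3*acc: 2*acc < -2 ↔ acc > -6
The weakest precondition is 2*acc < -2 ↔ acc > -6.
Check whether acc = -3 implies it.
Every state satisfying the precondition satisfies the weakest precondition: the implication holds.
Answer: valid


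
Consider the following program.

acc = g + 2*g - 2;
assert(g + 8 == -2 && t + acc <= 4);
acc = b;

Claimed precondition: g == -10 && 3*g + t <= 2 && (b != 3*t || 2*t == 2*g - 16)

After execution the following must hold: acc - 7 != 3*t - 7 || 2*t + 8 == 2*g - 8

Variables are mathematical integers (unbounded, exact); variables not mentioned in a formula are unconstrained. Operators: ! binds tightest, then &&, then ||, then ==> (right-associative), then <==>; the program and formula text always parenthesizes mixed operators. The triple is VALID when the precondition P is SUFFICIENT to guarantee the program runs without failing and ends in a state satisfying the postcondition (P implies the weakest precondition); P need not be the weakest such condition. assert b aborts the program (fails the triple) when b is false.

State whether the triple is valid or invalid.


Working backward. After the program, the postcondition acc - 7 != 3*t - 7 || 2*t + 8 == 2*g - 8 must hold; in canonical form it is acc != 3*t || 2*t == 2*g - 16.
Before acc := b: b != 3*t || 2*t == 2*g - 16
Before assert g + 8 == -2 && t + acc <= 4: g == -10 && acc + t <= 4 && (b != 3*t || 2*t == 2*g - 16)
Before acc := g + 2*g - 2: g == -10 && 3*g + t <= 6 && (b != 3*t || 2*t == 2*g - 16)
The weakest precondition is g == -10 && 3*g + t <= 6 && (b != 3*t || 2*t == 2*g - 16).
Check whether g == -10 && 3*g + t <= 2 && (b != 3*t || 2*t == 2*g - 16) implies it.
Every state satisfying the precondition satisfies the weakest precondition: the implication holds.
Answer: valid


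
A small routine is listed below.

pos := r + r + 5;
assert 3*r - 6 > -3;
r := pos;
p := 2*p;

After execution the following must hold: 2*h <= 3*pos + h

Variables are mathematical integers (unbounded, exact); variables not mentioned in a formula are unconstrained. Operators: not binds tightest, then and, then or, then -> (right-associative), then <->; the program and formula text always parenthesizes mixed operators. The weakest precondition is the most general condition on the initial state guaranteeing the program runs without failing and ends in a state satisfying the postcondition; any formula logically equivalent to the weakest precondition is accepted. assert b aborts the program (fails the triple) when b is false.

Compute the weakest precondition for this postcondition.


Working backward. After the program, the postcondition 2*h <= 3*pos + h must hold; in canonical form it is h <= 3*pos.
Before p := 2*p: h <= 3*pos
Before r := pos: h <= 3*pos
Before assert 3*r - 6 > -3: 3*r > 3 and h <= 3*pos
Before pos := r + r + 5: 3*r > 3 and h <= 6*r + 15
Answer: WP = 3*r > 3 and h <= 6*r + 15


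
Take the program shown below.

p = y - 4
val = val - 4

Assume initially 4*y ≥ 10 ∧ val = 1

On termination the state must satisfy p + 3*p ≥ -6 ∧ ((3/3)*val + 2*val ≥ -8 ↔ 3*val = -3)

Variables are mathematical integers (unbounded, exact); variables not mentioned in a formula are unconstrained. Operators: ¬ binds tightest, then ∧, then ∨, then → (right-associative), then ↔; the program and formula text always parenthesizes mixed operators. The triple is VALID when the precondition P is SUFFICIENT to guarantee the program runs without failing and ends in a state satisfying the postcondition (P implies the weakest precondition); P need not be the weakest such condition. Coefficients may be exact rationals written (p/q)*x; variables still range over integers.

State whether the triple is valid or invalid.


Working backward. After the program, the postcondition p + 3*p ≥ -6 ∧ ((3/3)*val + 2*val ≥ -8 ↔ 3*val = -3) must hold; in canonical form it is 4*p ≥ -6 ∧ (3*val ≥ -8 ↔ 3*val = -3).
Before val := val - 4: 4*p ≥ -6 ∧ (3*val ≥ 4 ↔ 3*val = 9)
Before p := y - 4: 4*y ≥ 10 ∧ (3*val ≥ 4 ↔ 3*val = 9)
The weakest precondition is 4*y ≥ 10 ∧ (3*val ≥ 4 ↔ 3*val = 9).
Check whether 4*y ≥ 10 ∧ val = 1 implies it.
Every state satisfying the precondition satisfies the weakest precondition: the implication holds.
Answer: valid


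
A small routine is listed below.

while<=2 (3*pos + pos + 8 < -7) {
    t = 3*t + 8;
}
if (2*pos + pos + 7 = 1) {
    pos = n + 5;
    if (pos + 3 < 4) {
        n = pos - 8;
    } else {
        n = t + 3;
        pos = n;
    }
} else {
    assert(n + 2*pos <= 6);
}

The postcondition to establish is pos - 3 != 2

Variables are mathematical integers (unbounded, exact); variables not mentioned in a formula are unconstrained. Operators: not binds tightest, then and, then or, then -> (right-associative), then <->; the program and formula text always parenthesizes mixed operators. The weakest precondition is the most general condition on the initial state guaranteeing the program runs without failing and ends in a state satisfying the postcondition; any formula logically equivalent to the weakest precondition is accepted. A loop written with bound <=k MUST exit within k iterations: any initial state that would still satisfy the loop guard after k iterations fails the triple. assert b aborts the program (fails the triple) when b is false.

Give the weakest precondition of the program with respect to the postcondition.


Working backward. After the program, the postcondition pos - 3 != 2 must hold; in canonical form it is pos != 5.
Then branch requires (n < -4 -> n != 0) and ((not (n < -4)) -> t != 2); else branch requires n + 2*pos <= 6 and pos != 5.
Before the if: (3*pos = -6 -> ((n < -4 -> n != 0) and ((not (n < -4)) -> t != 2))) and ((not (3*pos = -6)) -> (n + 2*pos <= 6 and pos != 5))
Before the loop (bound <=2), unroll the exhaustion recursion (WP_0 = exit-now case; WP_j = one more guarded iteration, up to j = 2):
  WP_0: (not (4*pos < -15)) and (3*pos = -6 -> ((n < -4 -> n != 0) and ((not (n < -4)) -> t != 2))) and ((not (3*pos = -6)) -> (n + 2*pos <= 6 and pos != 5))
  WP_1: (4*pos < -15 -> ((not (4*pos < -15)) and (3*pos = -6 -> ((n < -4 -> n != 0) and ((not (n < -4)) -> 3*t != -6))) and ((not (3*pos = -6)) -> (n + 2*pos <= 6 and pos != 5)))) and ((not (4*pos < -15)) -> ((3*pos = -6 -> ((n < -4 -> n != 0) and ((not (n < -4)) -> t != 2))) and ((not (3*pos = -6)) -> (n + 2*pos <= 6 and pos != 5))))
  WP_2: (4*pos < -15 -> ((4*pos < -15 -> ((not (4*pos < -15)) and (3*pos = -6 -> ((n < -4 -> n != 0) and ((not (n < -4)) -> 9*t != -30))) and ((not (3*pos = -6)) -> (n + 2*pos <= 6 and pos != 5)))) and ((not (4*pos < -15)) -> ((3*pos = -6 -> ((n < -4 -> n != 0) and ((not (n < -4)) -> 3*t != -6))) and ((not (3*pos = -6)) -> (n + 2*pos <= 6 and pos != 5)))))) and ((not (4*pos < -15)) -> ((3*pos = -6 -> ((n < -4 -> n != 0) and ((not (n < -4)) -> t != 2))) and ((not (3*pos = -6)) -> (n + 2*pos <= 6 and pos != 5))))
So before the loop: (4*pos < -15 -> ((4*pos < -15 -> ((not (4*pos < -15)) and (3*pos = -6 -> ((n < -4 -> n != 0) and ((not (n < -4)) -> 9*t != -30))) and ((not (3*pos = -6)) -> (n + 2*pos <= 6 and pos != 5)))) and ((not (4*pos < -15)) -> ((3*pos = -6 -> ((n < -4 -> n != 0) and ((not (n < -4)) -> 3*t != -6))) and ((not (3*pos = -6)) -> (n + 2*pos <= 6 and pos != 5)))))) and ((not (4*pos < -15)) -> ((3*pos = -6 -> ((n < -4 -> n != 0) and ((not (n < -4)) -> t != 2))) and ((not (3*pos = -6)) -> (n + 2*pos <= 6 and pos != 5))))
Answer: WP = (4*pos < -15 -> ((4*pos < -15 -> ((not (4*pos < -15)) and (3*pos = -6 -> ((n < -4 -> n != 0) and ((not (n < -4)) -> 9*t != -30))) and ((not (3*pos = -6)) -> (n + 2*pos <= 6 and pos != 5)))) and ((not (4*pos < -15)) -> ((3*pos = -6 -> ((n < -4 -> n != 0) and ((not (n < -4)) -> 3*t != -6))) and ((not (3*pos = -6)) -> (n + 2*pos <= 6 and pos != 5)))))) and ((not (4*pos < -15)) -> ((3*pos = -6 -> ((n < -4 -> n != 0) and ((not (n < -4)) -> t != 2))) and ((not (3*pos = -6)) -> (n + 2*pos <= 6 and pos != 5))))


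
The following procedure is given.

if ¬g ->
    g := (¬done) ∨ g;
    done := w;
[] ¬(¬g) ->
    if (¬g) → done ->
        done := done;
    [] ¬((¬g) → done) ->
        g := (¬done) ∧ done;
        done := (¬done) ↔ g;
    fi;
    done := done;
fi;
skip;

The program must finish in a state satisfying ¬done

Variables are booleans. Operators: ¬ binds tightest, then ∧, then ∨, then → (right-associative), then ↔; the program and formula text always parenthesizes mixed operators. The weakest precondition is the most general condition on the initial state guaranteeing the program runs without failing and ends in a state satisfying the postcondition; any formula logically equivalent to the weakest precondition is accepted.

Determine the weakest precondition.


Working backward. After the program, ¬done must hold.
Before skip: ¬done
Then branch requires ¬w; else branch requires (((¬g) → done) → (¬done)) ∧ ((¬((¬g) → done)) → (¬done)).
Before the if: ((¬g) → (¬w)) ∧ (g → ((((¬g) → done) → (¬done)) ∧ ((¬((¬g) → done)) → (¬done))))
Answer: WP = ((¬g) → (¬w)) ∧ (g → ((((¬g) → done) → (¬done)) ∧ ((¬((¬g) → done)) → (¬done))))


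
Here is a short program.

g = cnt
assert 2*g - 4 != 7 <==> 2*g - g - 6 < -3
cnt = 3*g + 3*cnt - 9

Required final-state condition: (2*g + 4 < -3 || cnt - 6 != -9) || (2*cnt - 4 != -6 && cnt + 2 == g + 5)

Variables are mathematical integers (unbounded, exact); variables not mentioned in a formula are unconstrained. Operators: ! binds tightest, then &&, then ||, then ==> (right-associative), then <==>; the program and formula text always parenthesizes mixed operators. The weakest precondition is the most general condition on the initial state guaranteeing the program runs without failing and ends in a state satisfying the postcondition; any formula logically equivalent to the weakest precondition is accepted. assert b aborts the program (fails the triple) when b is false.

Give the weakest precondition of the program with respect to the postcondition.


Working backward. After the program, the postcondition (2*g + 4 < -3 || cnt - 6 != -9) || (2*cnt - 4 != -6 && cnt + 2 == g + 5) must hold; in canonical form it is 2*g < -7 || cnt != -3 || (2*cnt != -2 && cnt == g + 3).
Before cnt := 3*g + 3*cnt - 9: 2*g < -7 || 3*cnt + 3*g != 6 || (6*cnt + 6*g != 16 && 3*cnt + 2*g == 12)
Before assert 2*g - 4 != 7 <==> 2*g - g - 6 < -3: (2*g != 11 <==> g < 3) && (2*g < -7 || 3*cnt + 3*g != 6 || (6*cnt + 6*g != 16 && 3*cnt + 2*g == 12))
Before g := cnt: (2*cnt != 11 <==> cnt < 3) && (2*cnt < -7 || 6*cnt != 6 || (12*cnt != 16 && 5*cnt == 12))
Answer: WP = (2*cnt != 11 <==> cnt < 3) && (2*cnt < -7 || 6*cnt != 6 || (12*cnt != 16 && 5*cnt == 12))


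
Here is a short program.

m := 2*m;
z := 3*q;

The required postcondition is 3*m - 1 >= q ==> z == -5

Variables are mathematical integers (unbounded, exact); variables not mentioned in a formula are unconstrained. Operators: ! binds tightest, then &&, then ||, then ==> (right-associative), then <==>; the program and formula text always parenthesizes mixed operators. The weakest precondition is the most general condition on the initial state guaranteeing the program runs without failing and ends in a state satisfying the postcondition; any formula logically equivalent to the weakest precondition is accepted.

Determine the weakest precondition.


Working backward. After the program, the postcondition 3*m - 1 >= q ==> z == -5 must hold; in canonical form it is 3*m >= q + 1 ==> z == -5.
Before z := 3*q: 3*m >= q + 1 ==> 3*q == -5
Before m := 2*m: 6*m >= q + 1 ==> 3*q == -5
Answer: WP = 6*m >= q + 1 ==> 3*q == -5


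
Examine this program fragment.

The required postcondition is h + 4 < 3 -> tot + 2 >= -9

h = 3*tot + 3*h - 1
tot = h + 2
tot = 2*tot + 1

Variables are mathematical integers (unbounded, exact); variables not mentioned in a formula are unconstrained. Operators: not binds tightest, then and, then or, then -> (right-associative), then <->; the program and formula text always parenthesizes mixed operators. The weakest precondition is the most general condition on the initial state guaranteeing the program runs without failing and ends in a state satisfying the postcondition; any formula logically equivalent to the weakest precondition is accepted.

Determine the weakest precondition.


Working backward. After the program, the postcondition h + 4 < 3 -> tot + 2 >= -9 must hold; in canonical form it is h < -1 -> tot >= -11.
Before tot := 2*tot + 1: h < -1 -> 2*tot >= -12
Before tot := h + 2: h < -1 -> 2*h >= -16
Before h := 3*tot + 3*h - 1: 3*h + 3*tot < 0 -> 6*h + 6*tot >= -14
Answer: WP = 3*h + 3*tot < 0 -> 6*h + 6*tot >= -14


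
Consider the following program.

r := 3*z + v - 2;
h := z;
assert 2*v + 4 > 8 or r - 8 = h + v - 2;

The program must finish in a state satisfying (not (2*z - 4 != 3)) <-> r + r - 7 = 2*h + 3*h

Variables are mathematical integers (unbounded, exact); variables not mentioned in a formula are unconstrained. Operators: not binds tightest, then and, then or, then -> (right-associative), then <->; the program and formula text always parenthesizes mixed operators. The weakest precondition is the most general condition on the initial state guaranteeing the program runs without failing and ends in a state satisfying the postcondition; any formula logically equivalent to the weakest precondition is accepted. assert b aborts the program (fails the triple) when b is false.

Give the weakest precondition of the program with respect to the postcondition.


Working backward. After the program, the postcondition (not (2*z - 4 != 3)) <-> r + r - 7 = 2*h + 3*h must hold; in canonical form it is (not (2*z != 7)) <-> 2*r = 5*h + 7.
Before assert 2*v + 4 > 8 or r - 8 = h + v - 2: (2*v > 4 or r = h + v + 6) and ((not (2*z != 7)) <-> 2*r = 5*h + 7)
Before h := z: (2*v > 4 or r = v + z + 6) and ((not (2*z != 7)) <-> 2*r = 5*z + 7)
Before r := 3*z + v - 2: (2*v > 4 or 2*z = 8) and ((not (2*z != 7)) <-> 2*v + z = 11)
Answer: WP = (2*v > 4 or 2*z = 8) and ((not (2*z != 7)) <-> 2*v + z = 11)


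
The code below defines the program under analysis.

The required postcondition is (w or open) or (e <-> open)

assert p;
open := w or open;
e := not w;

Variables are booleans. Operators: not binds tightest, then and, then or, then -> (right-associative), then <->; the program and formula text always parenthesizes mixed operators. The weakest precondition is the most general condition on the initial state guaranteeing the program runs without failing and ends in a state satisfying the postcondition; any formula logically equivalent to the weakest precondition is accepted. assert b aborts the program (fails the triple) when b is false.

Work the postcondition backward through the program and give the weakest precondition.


Working backward. After the program, the postcondition (w or open) or (e <-> open) must hold; in canonical form it is w or open or (e <-> open).
Before e := not w: w or open or ((not w) <-> open)
Before open := w or open: w or open or ((not w) <-> (w or open))
Before assert p: p and (w or open or ((not w) <-> (w or open)))
Answer: WP = p and (w or open or ((not w) <-> (w or open)))


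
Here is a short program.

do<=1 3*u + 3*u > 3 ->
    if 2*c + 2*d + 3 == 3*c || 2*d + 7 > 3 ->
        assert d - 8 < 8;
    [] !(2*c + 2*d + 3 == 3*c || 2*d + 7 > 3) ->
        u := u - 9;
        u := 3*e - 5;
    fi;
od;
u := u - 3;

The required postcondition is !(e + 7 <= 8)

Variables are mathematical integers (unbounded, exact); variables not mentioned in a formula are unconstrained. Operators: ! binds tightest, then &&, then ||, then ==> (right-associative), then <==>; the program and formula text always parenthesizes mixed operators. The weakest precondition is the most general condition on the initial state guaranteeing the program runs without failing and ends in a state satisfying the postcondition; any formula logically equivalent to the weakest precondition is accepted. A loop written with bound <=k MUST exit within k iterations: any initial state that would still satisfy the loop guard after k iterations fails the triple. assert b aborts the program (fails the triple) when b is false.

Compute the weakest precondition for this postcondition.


Working backward. After the program, the postcondition !(e + 7 <= 8) must hold; in canonical form it is !(e <= 1).
Before u := u - 3: !(e <= 1)
Before the loop (bound <=1), unroll the exhaustion recursion (WP_0 = exit-now case; WP_j = one more guarded iteration, up to j = 1):
  WP_0: (!(6*u > 3)) && (!(e <= 1))
  WP_1: (6*u > 3 ==> (((2*d == c - 3 || 2*d > -4) ==> (d < 16 && (!(6*u > 3)) && (!(e <= 1)))) && ((!(2*d == c - 3 || 2*d > -4)) ==> ((!(18*e > 33)) && (!(e <= 1)))))) && ((!(6*u > 3)) ==> (!(e <= 1)))
So before the loop: (6*u > 3 ==> (((2*d == c - 3 || 2*d > -4) ==> (d < 16 && (!(6*u > 3)) && (!(e <= 1)))) && ((!(2*d == c - 3 || 2*d > -4)) ==> ((!(18*e > 33)) && (!(e <= 1)))))) && ((!(6*u > 3)) ==> (!(e <= 1)))
Answer: WP = (6*u > 3 ==> (((2*d == c - 3 || 2*d > -4) ==> (d < 16 && (!(6*u > 3)) && (!(e <= 1)))) && ((!(2*d == c - 3 || 2*d > -4)) ==> ((!(18*e > 33)) && (!(e <= 1)))))) && ((!(6*u > 3)) ==> (!(e <= 1)))


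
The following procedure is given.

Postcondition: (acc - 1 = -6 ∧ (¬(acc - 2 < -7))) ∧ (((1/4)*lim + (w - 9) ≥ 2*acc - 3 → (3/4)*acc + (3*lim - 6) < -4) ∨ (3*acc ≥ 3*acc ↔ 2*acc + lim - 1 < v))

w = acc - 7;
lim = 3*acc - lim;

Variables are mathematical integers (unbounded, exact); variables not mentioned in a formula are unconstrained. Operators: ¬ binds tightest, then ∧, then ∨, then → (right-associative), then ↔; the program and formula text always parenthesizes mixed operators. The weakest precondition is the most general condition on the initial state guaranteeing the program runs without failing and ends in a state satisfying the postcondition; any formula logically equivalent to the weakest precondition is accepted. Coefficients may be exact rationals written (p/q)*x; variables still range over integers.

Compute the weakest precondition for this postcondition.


Working backward. After the program, the postcondition (acc - 1 = -6 ∧ (¬(acc - 2 < -7))) ∧ (((1/4)*lim + (w - 9) ≥ 2*acc - 3 → (3/4)*acc + (3*lim - 6) < -4) ∨ (3*acc ≥ 3*acc ↔ 2*acc + lim - 1 < v)) must hold; in canonical form it is acc = -5 ∧ (¬(acc < -5)) ∧ (((1/4)*lim + w ≥ 2*acc + 6 → (3/4)*acc + 3*lim < 2) ∨ 2*acc + lim < v + 1).
Before lim := 3*acc - lim: acc = -5 ∧ (¬(acc < -5)) ∧ ((w ≥ (5/4)*acc + (1/4)*lim + 6 → (39/4)*acc < 3*lim + 2) ∨ 5*acc < lim + v + 1)
Before w := acc - 7: acc = -5 ∧ (¬(acc < -5)) ∧ (((1/4)*acc + (1/4)*lim ≤ -13 → (39/4)*acc < 3*lim + 2) ∨ 5*acc < lim + v + 1)
Answer: WP = acc = -5 ∧ (¬(acc < -5)) ∧ (((1/4)*acc + (1/4)*lim ≤ -13 → (39/4)*acc < 3*lim + 2) ∨ 5*acc < lim + v + 1)


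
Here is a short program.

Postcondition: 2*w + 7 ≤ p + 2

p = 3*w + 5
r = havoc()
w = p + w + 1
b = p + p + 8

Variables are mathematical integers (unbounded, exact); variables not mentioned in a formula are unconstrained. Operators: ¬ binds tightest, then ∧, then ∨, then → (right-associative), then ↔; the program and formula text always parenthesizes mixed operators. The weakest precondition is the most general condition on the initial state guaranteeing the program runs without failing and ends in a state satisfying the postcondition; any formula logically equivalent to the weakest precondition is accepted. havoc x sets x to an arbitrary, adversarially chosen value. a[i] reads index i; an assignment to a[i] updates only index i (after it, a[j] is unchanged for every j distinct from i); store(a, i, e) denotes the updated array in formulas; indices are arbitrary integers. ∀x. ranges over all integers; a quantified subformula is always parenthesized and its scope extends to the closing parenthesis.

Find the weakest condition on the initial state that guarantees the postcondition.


Working backward. After the program, the postcondition 2*w + 7 ≤ p + 2 must hold; in canonical form it is 2*w ≤ p - 5.
Before b := p + p + 8: 2*w ≤ p - 5
Before w := p + w + 1: p + 2*w ≤ -7
Before havoc r: p + 2*w ≤ -7
Before p := 3*w + 5: 5*w ≤ -12
Answer: WP = 5*w ≤ -12


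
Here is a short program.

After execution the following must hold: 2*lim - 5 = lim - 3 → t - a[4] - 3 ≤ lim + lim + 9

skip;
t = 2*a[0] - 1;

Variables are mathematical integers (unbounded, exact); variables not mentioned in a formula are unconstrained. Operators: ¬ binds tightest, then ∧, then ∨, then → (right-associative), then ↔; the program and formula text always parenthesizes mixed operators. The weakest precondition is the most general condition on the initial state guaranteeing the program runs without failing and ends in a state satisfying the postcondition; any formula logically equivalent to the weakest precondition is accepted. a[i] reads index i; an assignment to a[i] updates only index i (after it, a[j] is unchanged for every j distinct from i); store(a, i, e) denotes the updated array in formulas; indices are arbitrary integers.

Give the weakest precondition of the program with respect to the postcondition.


Working backward. After the program, the postcondition 2*lim - 5 = lim - 3 → t - a[4] - 3 ≤ lim + lim + 9 must hold; in canonical form it is lim = 2 → t ≤ a[4] + 2*lim + 12.
Before t := 2*a[0] - 1: lim = 2 → 2*a[0] ≤ a[4] + 2*lim + 13
Before skip: lim = 2 → 2*a[0] ≤ a[4] + 2*lim + 13
Answer: WP = lim = 2 → 2*a[0] ≤ a[4] + 2*lim + 13


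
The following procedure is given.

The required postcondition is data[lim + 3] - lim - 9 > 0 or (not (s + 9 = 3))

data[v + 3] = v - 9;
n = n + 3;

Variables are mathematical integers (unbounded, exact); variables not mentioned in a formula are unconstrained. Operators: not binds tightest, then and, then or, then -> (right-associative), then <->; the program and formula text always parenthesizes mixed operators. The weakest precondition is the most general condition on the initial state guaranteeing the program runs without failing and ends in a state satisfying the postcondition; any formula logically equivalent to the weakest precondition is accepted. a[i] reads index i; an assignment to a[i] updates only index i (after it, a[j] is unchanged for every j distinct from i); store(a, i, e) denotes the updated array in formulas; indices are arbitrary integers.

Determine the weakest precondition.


Working backward. After the program, the postcondition data[lim + 3] - lim - 9 > 0 or (not (s + 9 = 3)) must hold; in canonical form it is data[lim + 3] > lim + 9 or (not (s = -6)).
Before n := n + 3: data[lim + 3] > lim + 9 or (not (s = -6))
Before data[v + 3] := v - 9: store(data, v + 3, v - 9)[lim + 3] > lim + 9 or (not (s = -6))
Answer: WP = store(data, v + 3, v - 9)[lim + 3] > lim + 9 or (not (s = -6))


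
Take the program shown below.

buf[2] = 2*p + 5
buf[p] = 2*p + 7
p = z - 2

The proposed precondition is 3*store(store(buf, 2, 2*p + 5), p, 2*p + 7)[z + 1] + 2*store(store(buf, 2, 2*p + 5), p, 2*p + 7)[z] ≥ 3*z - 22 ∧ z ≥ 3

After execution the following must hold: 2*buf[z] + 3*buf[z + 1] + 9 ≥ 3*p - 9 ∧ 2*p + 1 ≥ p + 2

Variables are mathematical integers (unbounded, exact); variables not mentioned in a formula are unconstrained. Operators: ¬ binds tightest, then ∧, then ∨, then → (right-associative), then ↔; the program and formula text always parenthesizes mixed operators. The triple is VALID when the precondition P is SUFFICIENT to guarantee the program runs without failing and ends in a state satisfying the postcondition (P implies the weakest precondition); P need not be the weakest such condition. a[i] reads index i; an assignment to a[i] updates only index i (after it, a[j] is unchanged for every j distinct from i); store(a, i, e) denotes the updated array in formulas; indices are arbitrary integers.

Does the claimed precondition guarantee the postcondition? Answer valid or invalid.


Working backward. After the program, the postcondition 2*buf[z] + 3*buf[z + 1] + 9 ≥ 3*p - 9 ∧ 2*p + 1 ≥ p + 2 must hold; in canonical form it is 3*buf[z + 1] + 2*buf[z] ≥ 3*p - 18 ∧ p ≥ 1.
Before p := z - 2: 3*buf[z + 1] + 2*buf[z] ≥ 3*z - 24 ∧ z ≥ 3
Before buf[p] := 2*p + 7: 3*store(buf, p, 2*p + 7)[z + 1] + 2*store(buf, p, 2*p + 7)[z] ≥ 3*z - 24 ∧ z ≥ 3
Before buf[2] := 2*p + 5: 3*store(store(buf, 2, 2*p + 5), p, 2*p + 7)[z + 1] + 2*store(store(buf, 2, 2*p + 5), p, 2*p + 7)[z] ≥ 3*z - 24 ∧ z ≥ 3
The weakest precondition is 3*store(store(buf, 2, 2*p + 5), p, 2*p + 7)[z + 1] + 2*store(store(buf, 2, 2*p + 5), p, 2*p + 7)[z] ≥ 3*z - 24 ∧ z ≥ 3.
Check whether 3*store(store(buf, 2, 2*p + 5), p, 2*p + 7)[z + 1] + 2*store(store(buf, 2, 2*p + 5), p, 2*p + 7)[z] ≥ 3*z - 22 ∧ z ≥ 3 implies it.
Every state satisfying the precondition satisfies the weakest precondition: the implication holds.
Answer: valid


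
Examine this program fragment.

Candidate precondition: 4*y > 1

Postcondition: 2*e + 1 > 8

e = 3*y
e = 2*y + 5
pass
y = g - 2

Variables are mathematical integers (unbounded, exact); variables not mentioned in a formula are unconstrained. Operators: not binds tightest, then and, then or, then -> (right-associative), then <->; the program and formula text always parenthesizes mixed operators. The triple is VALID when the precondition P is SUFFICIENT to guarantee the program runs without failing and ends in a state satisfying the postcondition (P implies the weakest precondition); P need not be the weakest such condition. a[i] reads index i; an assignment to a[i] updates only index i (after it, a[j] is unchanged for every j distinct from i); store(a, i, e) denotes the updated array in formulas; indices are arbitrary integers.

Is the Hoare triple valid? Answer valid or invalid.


Working backward. After the program, the postcondition 2*e + 1 > 8 must hold; in canonical form it is 2*e > 7.
Before y := g - 2: 2*e > 7
Before skip: 2*e > 7
Before e := 2*y + 5: 4*y > -3
Before e := 3*y: 4*y > -3
The weakest precondition is 4*y > -3.
Check whether 4*y > 1 implies it.
Every state satisfying the precondition satisfies the weakest precondition: the implication holds.
Answer: valid


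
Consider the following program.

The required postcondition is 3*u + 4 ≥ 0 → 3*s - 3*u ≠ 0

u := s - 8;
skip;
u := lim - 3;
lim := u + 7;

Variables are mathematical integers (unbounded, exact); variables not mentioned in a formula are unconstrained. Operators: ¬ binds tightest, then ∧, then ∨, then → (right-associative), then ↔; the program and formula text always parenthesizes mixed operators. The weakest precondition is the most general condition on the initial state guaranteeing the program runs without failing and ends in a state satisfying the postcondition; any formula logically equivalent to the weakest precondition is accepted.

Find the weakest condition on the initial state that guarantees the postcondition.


Working backward. After the program, the postcondition 3*u + 4 ≥ 0 → 3*s - 3*u ≠ 0 must hold; in canonical form it is 3*u ≥ -4 → 3*s ≠ 3*u.
Before lim := u + 7: 3*u ≥ -4 → 3*s ≠ 3*u
Before u := lim - 3: 3*lim ≥ 5 → 3*s ≠ 3*lim - 9
Before skip: 3*lim ≥ 5 → 3*s ≠ 3*lim - 9
Before u := s - 8: 3*lim ≥ 5 → 3*s ≠ 3*lim - 9
Answer: WP = 3*lim ≥ 5 → 3*s ≠ 3*lim - 9


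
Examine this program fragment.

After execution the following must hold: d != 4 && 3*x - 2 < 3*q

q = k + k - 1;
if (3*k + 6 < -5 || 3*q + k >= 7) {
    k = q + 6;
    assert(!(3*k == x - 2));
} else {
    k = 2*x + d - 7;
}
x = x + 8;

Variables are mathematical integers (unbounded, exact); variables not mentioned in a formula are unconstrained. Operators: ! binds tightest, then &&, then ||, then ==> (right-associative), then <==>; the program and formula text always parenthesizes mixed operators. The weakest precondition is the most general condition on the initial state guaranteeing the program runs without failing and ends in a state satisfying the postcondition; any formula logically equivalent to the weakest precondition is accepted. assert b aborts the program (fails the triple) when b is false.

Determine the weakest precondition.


Working backward. After the program, the postcondition d != 4 && 3*x - 2 < 3*q must hold; in canonical form it is d != 4 && 3*x < 3*q + 2.
Before x := x + 8: d != 4 && 3*x < 3*q - 22
Then branch requires (!(3*q == x - 20)) && d != 4 && 3*x < 3*q - 22; else branch requires d != 4 && 3*x < 3*q - 22.
Before the if: ((3*k < -11 || k + 3*q >= 7) ==> ((!(3*q == x - 20)) && d != 4 && 3*x < 3*q - 22)) && ((!(3*k < -11 || k + 3*q >= 7)) ==> (d != 4 && 3*x < 3*q - 22))
Before q := k + k - 1: ((3*k < -11 || 7*k >= 10) ==> ((!(6*k == x - 17)) && d != 4 && 3*x < 6*k - 25)) && ((!(3*k < -11 || 7*k >= 10)) ==> (d != 4 && 3*x < 6*k - 25))
Answer: WP = ((3*k < -11 || 7*k >= 10) ==> ((!(6*k == x - 17)) && d != 4 && 3*x < 6*k - 25)) && ((!(3*k < -11 || 7*k >= 10)) ==> (d != 4 && 3*x < 6*k - 25))


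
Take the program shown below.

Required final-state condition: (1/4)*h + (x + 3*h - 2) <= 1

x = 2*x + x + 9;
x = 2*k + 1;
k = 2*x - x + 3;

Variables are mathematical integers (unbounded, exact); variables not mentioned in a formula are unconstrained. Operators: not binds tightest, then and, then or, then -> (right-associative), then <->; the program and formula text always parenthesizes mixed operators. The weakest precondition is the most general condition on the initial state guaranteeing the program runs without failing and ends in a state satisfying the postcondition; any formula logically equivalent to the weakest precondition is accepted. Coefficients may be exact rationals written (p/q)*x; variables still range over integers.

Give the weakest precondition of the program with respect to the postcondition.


Working backward. After the program, the postcondition (1/4)*h + (x + 3*h - 2) <= 1 must hold; in canonical form it is (13/4)*h + x <= 3.
Before k := 2*x - x + 3: (13/4)*h + x <= 3
Before x := 2*k + 1: (13/4)*h + 2*k <= 2
Before x := 2*x + x + 9: (13/4)*h + 2*k <= 2
Answer: WP = (13/4)*h + 2*k <= 2


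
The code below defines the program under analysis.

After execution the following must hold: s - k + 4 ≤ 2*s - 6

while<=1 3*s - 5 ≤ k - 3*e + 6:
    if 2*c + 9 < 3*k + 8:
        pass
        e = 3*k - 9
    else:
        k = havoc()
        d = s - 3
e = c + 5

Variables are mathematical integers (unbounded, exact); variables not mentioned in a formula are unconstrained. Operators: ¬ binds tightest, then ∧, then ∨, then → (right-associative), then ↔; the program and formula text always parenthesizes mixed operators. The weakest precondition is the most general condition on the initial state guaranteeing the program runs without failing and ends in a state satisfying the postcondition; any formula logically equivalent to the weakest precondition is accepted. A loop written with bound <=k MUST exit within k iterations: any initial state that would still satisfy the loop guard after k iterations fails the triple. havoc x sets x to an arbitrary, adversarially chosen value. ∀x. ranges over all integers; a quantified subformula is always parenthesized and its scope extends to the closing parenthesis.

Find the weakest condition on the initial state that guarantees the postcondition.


Working backward. After the program, the postcondition s - k + 4 ≤ 2*s - 6 must hold; in canonical form it is k + s ≥ 10.
Before e := c + 5: k + s ≥ 10
Before the loop (bound <=1), unroll the exhaustion recursion (WP_0 = exit-now case; WP_j = one more guarded iteration, up to j = 1):
  WP_0: (¬(3*e + 3*s ≤ k + 11)) ∧ k + s ≥ 10
  WP_1: (3*e + 3*s ≤ k + 11 → ((2*c < 3*k - 1 → ((¬(8*k + 3*s ≤ 38)) ∧ k + s ≥ 10)) ∧ ((¬(2*c < 3*k - 1)) → (∀k_1. ((¬(3*e + 3*s ≤ k_1 + 11)) ∧ k_1 + s ≥ 10))))) ∧ ((¬(3*e + 3*s ≤ k + 11)) → k + s ≥ 10)
So before the loop: (3*e + 3*s ≤ k + 11 → ((2*c < 3*k - 1 → ((¬(8*k + 3*s ≤ 38)) ∧ k + s ≥ 10)) ∧ ((¬(2*c < 3*k - 1)) → (∀k_1. ((¬(3*e + 3*s ≤ k_1 + 11)) ∧ k_1 + s ≥ 10))))) ∧ ((¬(3*e + 3*s ≤ k + 11)) → k + s ≥ 10)
Answer: WP = (3*e + 3*s ≤ k + 11 → ((2*c < 3*k - 1 → ((¬(8*k + 3*s ≤ 38)) ∧ k + s ≥ 10)) ∧ ((¬(2*c < 3*k - 1)) → (∀k_1. ((¬(3*e + 3*s ≤ k_1 + 11)) ∧ k_1 + s ≥ 10))))) ∧ ((¬(3*e + 3*s ≤ k + 11)) → k + s ≥ 10)


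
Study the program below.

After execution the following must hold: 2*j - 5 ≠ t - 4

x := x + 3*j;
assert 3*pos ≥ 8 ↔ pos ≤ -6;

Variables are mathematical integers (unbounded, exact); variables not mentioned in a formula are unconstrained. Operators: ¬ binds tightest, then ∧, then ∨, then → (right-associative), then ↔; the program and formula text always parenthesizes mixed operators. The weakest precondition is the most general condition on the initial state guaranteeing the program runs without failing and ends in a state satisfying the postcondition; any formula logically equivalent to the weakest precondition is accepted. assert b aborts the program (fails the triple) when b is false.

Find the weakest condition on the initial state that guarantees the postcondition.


Working backward. After the program, the postcondition 2*j - 5 ≠ t - 4 must hold; in canonical form it is 2*j ≠ t + 1.
Before assert 3*pos ≥ 8 ↔ pos ≤ -6: (3*pos ≥ 8 ↔ pos ≤ -6) ∧ 2*j ≠ t + 1
Before x := x + 3*j: (3*pos ≥ 8 ↔ pos ≤ -6) ∧ 2*j ≠ t + 1
Answer: WP = (3*pos ≥ 8 ↔ pos ≤ -6) ∧ 2*j ≠ t + 1


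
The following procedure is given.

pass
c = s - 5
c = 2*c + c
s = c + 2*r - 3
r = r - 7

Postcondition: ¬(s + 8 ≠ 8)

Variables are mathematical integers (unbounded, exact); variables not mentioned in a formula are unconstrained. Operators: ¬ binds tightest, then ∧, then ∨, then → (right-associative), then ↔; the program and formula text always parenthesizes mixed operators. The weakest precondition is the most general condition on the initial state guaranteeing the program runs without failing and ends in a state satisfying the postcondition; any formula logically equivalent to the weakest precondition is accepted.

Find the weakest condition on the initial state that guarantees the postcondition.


Working backward. After the program, the postcondition ¬(s + 8 ≠ 8) must hold; in canonical form it is ¬(s ≠ 0).
Before r := r - 7: ¬(s ≠ 0)
Before s := c + 2*r - 3: ¬(c + 2*r ≠ 3)
Before c := 2*c + c: ¬(3*c + 2*r ≠ 3)
Before c := s - 5: ¬(2*r + 3*s ≠ 18)
Before skip: ¬(2*r + 3*s ≠ 18)
Answer: WP = ¬(2*r + 3*s ≠ 18)


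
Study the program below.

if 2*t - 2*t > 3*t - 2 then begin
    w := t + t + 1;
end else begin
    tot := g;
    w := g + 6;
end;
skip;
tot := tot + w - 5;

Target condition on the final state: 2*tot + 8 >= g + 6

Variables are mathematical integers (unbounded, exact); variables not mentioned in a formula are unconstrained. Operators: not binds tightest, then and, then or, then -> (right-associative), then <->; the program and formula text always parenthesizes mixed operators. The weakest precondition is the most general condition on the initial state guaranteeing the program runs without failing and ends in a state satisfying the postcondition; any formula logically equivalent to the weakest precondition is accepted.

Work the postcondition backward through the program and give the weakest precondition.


Working backward. After the program, the postcondition 2*tot + 8 >= g + 6 must hold; in canonical form it is 2*tot >= g - 2.
Before tot := tot + w - 5: 2*tot + 2*w >= g + 8
Before skip: 2*tot + 2*w >= g + 8
Then branch requires 4*t + 2*tot >= g + 6; else branch requires 3*g >= -4.
Before the if: (3*t < 2 -> 4*t + 2*tot >= g + 6) and ((not (3*t < 2)) -> 3*g >= -4)
Answer: WP = (3*t < 2 -> 4*t + 2*tot >= g + 6) and ((not (3*t < 2)) -> 3*g >= -4)


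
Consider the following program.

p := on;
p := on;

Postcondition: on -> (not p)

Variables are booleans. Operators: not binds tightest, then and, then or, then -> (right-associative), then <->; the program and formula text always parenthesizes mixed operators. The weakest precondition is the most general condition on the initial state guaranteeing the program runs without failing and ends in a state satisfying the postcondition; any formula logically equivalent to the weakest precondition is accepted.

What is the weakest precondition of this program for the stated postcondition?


Working backward. After the program, on -> (not p) must hold.
Before p := on: on -> (not on)
Before p := on: on -> (not on)
Answer: WP = on -> (not on)


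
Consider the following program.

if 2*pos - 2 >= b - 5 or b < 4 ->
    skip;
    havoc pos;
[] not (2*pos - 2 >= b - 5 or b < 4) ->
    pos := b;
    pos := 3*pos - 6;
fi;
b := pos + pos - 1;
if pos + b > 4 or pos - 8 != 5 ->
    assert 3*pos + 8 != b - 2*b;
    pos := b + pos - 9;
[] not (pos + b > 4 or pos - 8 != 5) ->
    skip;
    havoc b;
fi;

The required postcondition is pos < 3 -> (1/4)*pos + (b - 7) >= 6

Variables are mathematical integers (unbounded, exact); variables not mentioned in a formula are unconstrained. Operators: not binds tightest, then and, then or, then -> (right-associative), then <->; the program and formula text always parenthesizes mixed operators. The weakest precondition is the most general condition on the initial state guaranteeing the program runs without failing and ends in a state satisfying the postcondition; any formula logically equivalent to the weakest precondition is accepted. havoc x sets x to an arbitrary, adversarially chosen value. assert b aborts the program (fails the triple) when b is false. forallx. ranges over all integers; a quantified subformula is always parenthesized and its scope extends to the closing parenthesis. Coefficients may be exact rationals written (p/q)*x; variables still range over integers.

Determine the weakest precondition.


Working backward. After the program, the postcondition pos < 3 -> (1/4)*pos + (b - 7) >= 6 must hold; in canonical form it is pos < 3 -> b + (1/4)*pos >= 13.
Then branch requires b + 3*pos != -8 and (b + pos < 12 -> (5/4)*b + (1/4)*pos >= 61/4); else branch requires forall b_1. (pos < 3 -> b_1 + (1/4)*pos >= 13).
Before the if: ((b + pos > 4 or pos != 13) -> (b + 3*pos != -8 and (b + pos < 12 -> (5/4)*b + (1/4)*pos >= 61/4))) and ((not (b + pos > 4 or pos != 13)) -> (forall b_1. (pos < 3 -> b_1 + (1/4)*pos >= 13)))
Before b := pos + pos - 1: ((3*pos > 5 or pos != 13) -> (5*pos != -7 and (3*pos < 13 -> (11/4)*pos >= 33/2))) and ((not (3*pos > 5 or pos != 13)) -> (forall b_1. (pos < 3 -> b_1 + (1/4)*pos >= 13)))
Then branch requires forall pos_1. (((3*pos_1 > 5 or pos_1 != 13) -> (5*pos_1 != -7 and (3*pos_1 < 13 -> (11/4)*pos_1 >= 33/2))) and ((not (3*pos_1 > 5 or pos_1 != 13)) -> (forall b_1. (pos_1 < 3 -> b_1 + (1/4)*pos_1 >= 13)))); else branch requires ((9*b > 23 or 3*b != 19) -> (15*b != 23 and (9*b < 31 -> (33/4)*b >= 33))) and ((not (9*b > 23 or 3*b != 19)) -> (forall b_1. (3*b < 9 -> (3/4)*b + b_1 >= 29/2))).
Before the if: ((2*pos >= b - 3 or b < 4) -> (forall pos_1. (((3*pos_1 > 5 or pos_1 != 13) -> (5*pos_1 != -7 and (3*pos_1 < 13 -> (11/4)*pos_1 >= 33/2))) and ((not (3*pos_1 > 5 or pos_1 != 13)) -> (forall b_1. (pos_1 < 3 -> b_1 + (1/4)*pos_1 >= 13)))))) and ((not (2*pos >= b - 3 or b < 4)) -> (((9*b > 23 or 3*b != 19) -> (15*b != 23 and (9*b < 31 -> (33/4)*b >= 33))) and ((not (9*b > 23 or 3*b != 19)) -> (forall b_1. (3*b < 9 -> (3/4)*b + b_1 >= 29/2)))))
Answer: WP = ((2*pos >= b - 3 or b < 4) -> (forall pos_1. (((3*pos_1 > 5 or pos_1 != 13) -> (5*pos_1 != -7 and (3*pos_1 < 13 -> (11/4)*pos_1 >= 33/2))) and ((not (3*pos_1 > 5 or pos_1 != 13)) -> (forall b_1. (pos_1 < 3 -> b_1 + (1/4)*pos_1 >= 13)))))) and ((not (2*pos >= b - 3 or b < 4)) -> (((9*b > 23 or 3*b != 19) -> (15*b != 23 and (9*b < 31 -> (33/4)*b >= 33))) and ((not (9*b > 23 or 3*b != 19)) -> (forall b_1. (3*b < 9 -> (3/4)*b + b_1 >= 29/2)))))
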